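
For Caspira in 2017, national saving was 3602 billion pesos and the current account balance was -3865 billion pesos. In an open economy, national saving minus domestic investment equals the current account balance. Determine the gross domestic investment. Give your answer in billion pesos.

7467

I = S - CA = 3602 - (-3865) = 7467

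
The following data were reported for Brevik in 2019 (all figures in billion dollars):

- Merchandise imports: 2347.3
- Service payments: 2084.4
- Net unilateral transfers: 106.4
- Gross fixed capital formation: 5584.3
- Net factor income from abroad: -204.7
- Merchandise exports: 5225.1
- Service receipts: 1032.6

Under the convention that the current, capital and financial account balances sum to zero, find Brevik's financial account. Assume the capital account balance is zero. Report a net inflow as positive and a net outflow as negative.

Goods balance = 5225.1 - 2347.3 = 2877.8
Services balance = 1032.6 - 2084.4 = -1051.8
Trade balance (goods + services) = 2877.8 + (-1051.8) = 1826.0
Net primary income = -204.7
Net secondary income = 106.4
Current account = 1826.0 + (-204.7) + 106.4 = 1727.7
Financial account = -(1727.7) = -1727.7

-1727.7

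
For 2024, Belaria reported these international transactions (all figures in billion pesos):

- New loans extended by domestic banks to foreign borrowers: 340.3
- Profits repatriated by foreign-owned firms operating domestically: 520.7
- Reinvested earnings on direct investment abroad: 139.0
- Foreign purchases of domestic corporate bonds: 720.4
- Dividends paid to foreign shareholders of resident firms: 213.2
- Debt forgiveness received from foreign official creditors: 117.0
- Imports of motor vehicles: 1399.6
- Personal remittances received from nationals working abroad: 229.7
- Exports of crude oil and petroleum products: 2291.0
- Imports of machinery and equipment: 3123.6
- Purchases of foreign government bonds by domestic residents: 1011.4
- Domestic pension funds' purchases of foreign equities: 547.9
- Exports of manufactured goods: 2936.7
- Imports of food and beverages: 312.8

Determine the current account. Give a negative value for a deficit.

26.5

Goods: -312.8 + 2291.0 - 1399.6 + 2936.7 - 3123.6 = 391.7
Primary income: -213.2 + 139.0 - 520.7 = -594.9
Secondary income: 229.7
Current account = 391.7 + (-594.9) + 229.7 = 26.5
(Excluded from the current account — financial account: new loans extended by domestic banks to foreign borrowers 340.3, foreign purchases of domestic corporate bonds 720.4, purchases of foreign government bonds by domestic residents 1011.4, domestic pension funds' purchases of foreign equities 547.9; capital account: debt forgiveness received from foreign official creditors 117.0.)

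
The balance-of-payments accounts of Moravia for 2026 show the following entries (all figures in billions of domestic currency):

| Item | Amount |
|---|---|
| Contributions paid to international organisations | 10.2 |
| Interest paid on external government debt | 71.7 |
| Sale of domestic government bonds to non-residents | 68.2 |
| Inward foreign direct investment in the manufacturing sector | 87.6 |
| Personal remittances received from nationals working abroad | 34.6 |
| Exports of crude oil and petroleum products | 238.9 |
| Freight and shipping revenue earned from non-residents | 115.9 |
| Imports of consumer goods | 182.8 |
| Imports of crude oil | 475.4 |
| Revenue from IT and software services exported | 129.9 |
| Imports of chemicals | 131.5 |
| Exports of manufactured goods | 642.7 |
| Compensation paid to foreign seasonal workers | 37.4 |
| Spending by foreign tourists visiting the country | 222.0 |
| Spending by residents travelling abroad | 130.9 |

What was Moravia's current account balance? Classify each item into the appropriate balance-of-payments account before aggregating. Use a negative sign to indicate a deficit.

344.1

Goods: -182.8 + 238.9 - 475.4 - 131.5 + 642.7 = 91.9
Services: 222.0 + 115.9 - 130.9 + 129.9 = 336.9
Primary income: -37.4 - 71.7 = -109.1
Secondary income: -10.2 + 34.6 = 24.4
Current account = 91.9 + 336.9 + (-109.1) + 24.4 = 344.1
(Excluded from the current account — financial account: sale of domestic government bonds to non-residents 68.2, inward foreign direct investment in the manufacturing sector 87.6.)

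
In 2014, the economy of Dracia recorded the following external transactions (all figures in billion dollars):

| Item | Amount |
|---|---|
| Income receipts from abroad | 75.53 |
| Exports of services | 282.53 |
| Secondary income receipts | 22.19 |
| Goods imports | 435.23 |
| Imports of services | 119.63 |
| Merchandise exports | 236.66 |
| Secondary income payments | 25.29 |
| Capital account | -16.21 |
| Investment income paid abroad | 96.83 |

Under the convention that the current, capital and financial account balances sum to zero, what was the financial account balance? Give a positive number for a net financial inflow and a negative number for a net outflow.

Goods balance = 236.66 - 435.23 = -198.57
Services balance = 282.53 - 119.63 = 162.90
Trade balance (goods + services) = -198.57 + 162.90 = -35.67
Net primary income = 75.53 - 96.83 = -21.30
Net secondary income = 22.19 - 25.29 = -3.10
Current account = -35.67 + (-21.30) + (-3.10) = -60.07
Financial account = -(-60.07 + (-16.21)) = 76.28

76.28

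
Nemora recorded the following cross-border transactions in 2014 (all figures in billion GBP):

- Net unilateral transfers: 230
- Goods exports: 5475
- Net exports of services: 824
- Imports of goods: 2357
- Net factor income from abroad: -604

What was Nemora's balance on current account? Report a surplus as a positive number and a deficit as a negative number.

Goods balance = 5475 - 2357 = 3118
Services balance = 824
Trade balance (goods + services) = 3118 + 824 = 3942
Net primary income = -604
Net secondary income = 230
Current account = 3942 + (-604) + 230 = 3568

3568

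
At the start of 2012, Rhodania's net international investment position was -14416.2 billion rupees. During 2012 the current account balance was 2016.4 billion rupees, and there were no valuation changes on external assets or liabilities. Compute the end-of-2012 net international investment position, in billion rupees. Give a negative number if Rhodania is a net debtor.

-12399.8

With no valuation effects, change in NIIP = current account = 2016.4
End-of-year NIIP = -14416.2 + 2016.4 = -12399.8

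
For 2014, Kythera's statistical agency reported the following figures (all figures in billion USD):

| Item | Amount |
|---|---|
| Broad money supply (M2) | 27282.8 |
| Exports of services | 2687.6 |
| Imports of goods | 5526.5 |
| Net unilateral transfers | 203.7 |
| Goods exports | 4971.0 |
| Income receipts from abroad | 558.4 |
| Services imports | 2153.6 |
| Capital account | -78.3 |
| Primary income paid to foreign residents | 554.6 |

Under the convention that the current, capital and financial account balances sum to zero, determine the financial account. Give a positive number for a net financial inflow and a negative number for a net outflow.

Goods balance = 4971.0 - 5526.5 = -555.5
Services balance = 2687.6 - 2153.6 = 534.0
Trade balance (goods + services) = -555.5 + 534.0 = -21.5
Net primary income = 558.4 - 554.6 = 3.8
Net secondary income = 203.7
Current account = -21.5 + 3.8 + 203.7 = 186.0
Financial account = -(186.0 + (-78.3)) = -107.7

-107.7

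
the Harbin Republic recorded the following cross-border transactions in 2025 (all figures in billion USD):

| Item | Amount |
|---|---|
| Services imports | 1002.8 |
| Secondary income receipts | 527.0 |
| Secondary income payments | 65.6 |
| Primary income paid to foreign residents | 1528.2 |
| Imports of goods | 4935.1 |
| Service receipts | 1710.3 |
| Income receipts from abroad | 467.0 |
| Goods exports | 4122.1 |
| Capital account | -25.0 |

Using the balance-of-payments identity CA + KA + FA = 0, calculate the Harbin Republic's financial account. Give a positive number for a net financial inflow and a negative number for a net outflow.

Goods balance = 4122.1 - 4935.1 = -813.0
Services balance = 1710.3 - 1002.8 = 707.5
Trade balance (goods + services) = -813.0 + 707.5 = -105.5
Net primary income = 467.0 - 1528.2 = -1061.2
Net secondary income = 527.0 - 65.6 = 461.4
Current account = -105.5 + (-1061.2) + 461.4 = -705.3
Financial account = -(-705.3 + (-25.0)) = 730.3

730.3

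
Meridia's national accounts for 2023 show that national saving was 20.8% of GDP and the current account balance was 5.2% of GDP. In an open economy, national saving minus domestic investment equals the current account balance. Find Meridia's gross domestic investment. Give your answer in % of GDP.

I = S - CA = 20.8 - 5.2 = 15.6

15.6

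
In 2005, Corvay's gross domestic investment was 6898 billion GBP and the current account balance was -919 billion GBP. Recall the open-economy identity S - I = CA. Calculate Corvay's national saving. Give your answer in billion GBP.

S = I + CA = 6898 + (-919) = 5979

5979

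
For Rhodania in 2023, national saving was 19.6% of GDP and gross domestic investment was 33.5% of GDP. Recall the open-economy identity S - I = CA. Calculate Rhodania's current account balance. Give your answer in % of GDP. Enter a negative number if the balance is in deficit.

-13.9

S - I = CA (net lending to the rest of the world).
CA = S - I = 19.6 - 33.5 = -13.9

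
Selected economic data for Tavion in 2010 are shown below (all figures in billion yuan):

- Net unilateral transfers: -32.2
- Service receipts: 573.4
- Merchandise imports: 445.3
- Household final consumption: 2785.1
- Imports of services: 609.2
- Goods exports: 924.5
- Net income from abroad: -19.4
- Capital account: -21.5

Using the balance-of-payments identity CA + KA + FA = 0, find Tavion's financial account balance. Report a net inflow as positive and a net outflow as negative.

Goods balance = 924.5 - 445.3 = 479.2
Services balance = 573.4 - 609.2 = -35.8
Trade balance (goods + services) = 479.2 + (-35.8) = 443.4
Net primary income = -19.4
Net secondary income = -32.2
Current account = 443.4 + (-19.4) + (-32.2) = 391.8
Financial account = -(391.8 + (-21.5)) = -370.3

-370.3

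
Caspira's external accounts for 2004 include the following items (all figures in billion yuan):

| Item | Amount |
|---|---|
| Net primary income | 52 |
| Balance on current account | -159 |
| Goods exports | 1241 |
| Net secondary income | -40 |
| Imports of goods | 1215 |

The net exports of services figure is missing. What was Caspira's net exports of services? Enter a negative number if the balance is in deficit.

-197

Current account = goods balance + services balance + net primary income + net secondary income
Sum of the known components = 38
Net exports of services = CA - (known components) = -159 - 38 = -197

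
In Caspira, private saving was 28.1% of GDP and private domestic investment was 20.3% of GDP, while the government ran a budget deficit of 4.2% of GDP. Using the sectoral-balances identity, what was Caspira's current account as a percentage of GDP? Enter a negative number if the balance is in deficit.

By the sectoral-balances identity, CA = (S_private - I) + (T - G).
Private balance = 28.1 - 20.3 = 7.8
Government balance (T - G) = -4.2
CA = 7.8 + (-4.2) = 3.6

3.6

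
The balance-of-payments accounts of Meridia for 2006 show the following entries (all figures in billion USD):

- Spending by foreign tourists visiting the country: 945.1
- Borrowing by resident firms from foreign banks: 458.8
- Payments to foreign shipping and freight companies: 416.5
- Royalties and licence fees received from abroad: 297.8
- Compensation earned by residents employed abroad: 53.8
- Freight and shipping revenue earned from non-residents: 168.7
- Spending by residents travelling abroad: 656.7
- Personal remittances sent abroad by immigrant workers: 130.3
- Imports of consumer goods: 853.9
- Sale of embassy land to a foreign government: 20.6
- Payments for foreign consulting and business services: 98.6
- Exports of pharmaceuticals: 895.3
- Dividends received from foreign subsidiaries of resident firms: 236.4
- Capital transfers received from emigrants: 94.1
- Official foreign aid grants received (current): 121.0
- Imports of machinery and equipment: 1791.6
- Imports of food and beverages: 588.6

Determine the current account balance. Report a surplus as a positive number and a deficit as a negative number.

-1818.1

Goods: 895.3 - 1791.6 - 853.9 - 588.6 = -2338.8
Services: 297.8 + 945.1 - 98.6 - 416.5 + 168.7 - 656.7 = 239.8
Primary income: 53.8 + 236.4 = 290.2
Secondary income: -130.3 + 121.0 = -9.3
Current account = (-2338.8) + 239.8 + 290.2 + (-9.3) = -1818.1
(Excluded from the current account — financial account: borrowing by resident firms from foreign banks 458.8; capital account: sale of embassy land to a foreign government 20.6, capital transfers received from emigrants 94.1.)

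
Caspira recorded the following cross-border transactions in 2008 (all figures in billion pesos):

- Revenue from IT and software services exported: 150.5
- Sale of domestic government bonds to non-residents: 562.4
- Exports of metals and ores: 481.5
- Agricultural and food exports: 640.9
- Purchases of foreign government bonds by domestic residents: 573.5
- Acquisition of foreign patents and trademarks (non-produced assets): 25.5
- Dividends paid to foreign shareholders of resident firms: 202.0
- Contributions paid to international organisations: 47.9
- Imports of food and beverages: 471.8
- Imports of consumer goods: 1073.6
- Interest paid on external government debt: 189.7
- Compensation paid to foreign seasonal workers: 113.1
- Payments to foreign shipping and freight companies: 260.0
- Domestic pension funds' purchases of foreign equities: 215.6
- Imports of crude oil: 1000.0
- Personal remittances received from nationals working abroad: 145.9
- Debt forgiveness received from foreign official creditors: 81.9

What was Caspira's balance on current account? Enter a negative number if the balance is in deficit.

Goods: -471.8 - 1073.6 + 640.9 - 1000.0 + 481.5 = -1423.0
Services: 150.5 - 260.0 = -109.5
Primary income: -113.1 - 189.7 - 202.0 = -504.8
Secondary income: -47.9 + 145.9 = 98.0
Current account = (-1423.0) + (-109.5) + (-504.8) + 98.0 = -1939.3
(Excluded from the current account — financial account: sale of domestic government bonds to non-residents 562.4, purchases of foreign government bonds by domestic residents 573.5, domestic pension funds' purchases of foreign equities 215.6; capital account: acquisition of foreign patents and trademarks (non-produced assets) 25.5, debt forgiveness received from foreign official creditors 81.9.)

-1939.3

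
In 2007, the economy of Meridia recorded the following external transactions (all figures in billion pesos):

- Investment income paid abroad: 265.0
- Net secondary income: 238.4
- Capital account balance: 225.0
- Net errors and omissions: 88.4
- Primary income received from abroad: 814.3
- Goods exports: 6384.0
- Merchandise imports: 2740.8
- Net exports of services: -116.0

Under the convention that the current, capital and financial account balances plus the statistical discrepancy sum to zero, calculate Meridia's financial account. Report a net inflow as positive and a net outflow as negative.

-4628.3

Goods balance = 6384.0 - 2740.8 = 3643.2
Services balance = -116.0
Trade balance (goods + services) = 3643.2 + (-116.0) = 3527.2
Net primary income = 814.3 - 265.0 = 549.3
Net secondary income = 238.4
Current account = 3527.2 + 549.3 + 238.4 = 4314.9
Financial account = -(4314.9 + 225.0 + 88.4) = -4628.3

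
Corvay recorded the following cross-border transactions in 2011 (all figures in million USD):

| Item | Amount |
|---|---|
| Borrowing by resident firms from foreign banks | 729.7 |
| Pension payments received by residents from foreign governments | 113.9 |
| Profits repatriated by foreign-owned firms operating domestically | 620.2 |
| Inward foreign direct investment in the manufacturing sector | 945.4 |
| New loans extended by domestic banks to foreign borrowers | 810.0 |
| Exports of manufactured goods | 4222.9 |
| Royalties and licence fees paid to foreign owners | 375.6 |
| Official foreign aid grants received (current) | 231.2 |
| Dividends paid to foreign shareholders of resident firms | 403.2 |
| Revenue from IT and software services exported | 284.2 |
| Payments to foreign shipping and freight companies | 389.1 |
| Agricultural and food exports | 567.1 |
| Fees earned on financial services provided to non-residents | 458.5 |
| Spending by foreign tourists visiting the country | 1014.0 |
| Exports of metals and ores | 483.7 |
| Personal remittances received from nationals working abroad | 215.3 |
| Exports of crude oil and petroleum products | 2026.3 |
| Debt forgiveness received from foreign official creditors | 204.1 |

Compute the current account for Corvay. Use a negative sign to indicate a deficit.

Goods: 4222.9 + 567.1 + 483.7 + 2026.3 = 7300.0
Services: 284.2 + 458.5 + 1014.0 - 375.6 - 389.1 = 992.0
Primary income: -620.2 - 403.2 = -1023.4
Secondary income: 215.3 + 113.9 + 231.2 = 560.4
Current account = 7300.0 + 992.0 + (-1023.4) + 560.4 = 7829.0
(Excluded from the current account — financial account: borrowing by resident firms from foreign banks 729.7, inward foreign direct investment in the manufacturing sector 945.4, new loans extended by domestic banks to foreign borrowers 810.0; capital account: debt forgiveness received from foreign official creditors 204.1.)

7829.0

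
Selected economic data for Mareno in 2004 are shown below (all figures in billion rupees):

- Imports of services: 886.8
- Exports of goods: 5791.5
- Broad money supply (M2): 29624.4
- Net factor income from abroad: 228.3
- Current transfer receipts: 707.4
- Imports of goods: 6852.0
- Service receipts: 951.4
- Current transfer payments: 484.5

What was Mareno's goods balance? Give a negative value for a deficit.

-1060.5

Goods balance = 5791.5 - 6852.0 = -1060.5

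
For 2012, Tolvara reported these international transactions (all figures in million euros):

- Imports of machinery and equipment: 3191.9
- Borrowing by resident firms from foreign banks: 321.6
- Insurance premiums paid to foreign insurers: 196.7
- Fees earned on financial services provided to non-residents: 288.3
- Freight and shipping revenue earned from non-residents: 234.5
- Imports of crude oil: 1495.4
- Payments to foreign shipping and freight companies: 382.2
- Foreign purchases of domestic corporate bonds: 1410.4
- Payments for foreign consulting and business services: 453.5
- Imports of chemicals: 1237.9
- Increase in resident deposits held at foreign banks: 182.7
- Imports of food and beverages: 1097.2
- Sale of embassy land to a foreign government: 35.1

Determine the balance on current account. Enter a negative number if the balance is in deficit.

-7532.0

Goods: -1237.9 - 1495.4 - 3191.9 - 1097.2 = -7022.4
Services: -453.5 - 382.2 + 288.3 - 196.7 + 234.5 = -509.6
Current account = (-7022.4) + (-509.6) = -7532.0
(Excluded from the current account — financial account: borrowing by resident firms from foreign banks 321.6, foreign purchases of domestic corporate bonds 1410.4, increase in resident deposits held at foreign banks 182.7; capital account: sale of embassy land to a foreign government 35.1.)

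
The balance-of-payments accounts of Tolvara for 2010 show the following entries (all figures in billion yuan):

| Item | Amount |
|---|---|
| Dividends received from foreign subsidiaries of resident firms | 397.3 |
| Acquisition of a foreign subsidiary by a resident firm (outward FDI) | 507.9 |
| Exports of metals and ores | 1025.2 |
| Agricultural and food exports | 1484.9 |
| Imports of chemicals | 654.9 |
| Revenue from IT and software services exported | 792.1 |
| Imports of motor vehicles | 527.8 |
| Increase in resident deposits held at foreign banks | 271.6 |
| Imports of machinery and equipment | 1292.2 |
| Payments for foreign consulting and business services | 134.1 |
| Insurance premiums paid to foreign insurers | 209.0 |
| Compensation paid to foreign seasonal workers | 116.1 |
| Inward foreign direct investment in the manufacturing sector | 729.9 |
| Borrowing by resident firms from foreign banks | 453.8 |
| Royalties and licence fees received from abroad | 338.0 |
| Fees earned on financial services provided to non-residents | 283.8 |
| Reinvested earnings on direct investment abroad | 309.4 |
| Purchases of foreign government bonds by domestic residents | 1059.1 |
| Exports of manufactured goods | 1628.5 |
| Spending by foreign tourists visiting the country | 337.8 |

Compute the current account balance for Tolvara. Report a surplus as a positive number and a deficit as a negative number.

Goods: 1628.5 + 1484.9 - 527.8 - 654.9 + 1025.2 - 1292.2 = 1663.7
Services: 337.8 - 209.0 + 792.1 + 338.0 + 283.8 - 134.1 = 1408.6
Primary income: -116.1 + 397.3 + 309.4 = 590.6
Current account = 1663.7 + 1408.6 + 590.6 = 3662.9
(Excluded from the current account — financial account: acquisition of a foreign subsidiary by a resident firm (outward FDI) 507.9, increase in resident deposits held at foreign banks 271.6, inward foreign direct investment in the manufacturing sector 729.9, borrowing by resident firms from foreign banks 453.8, purchases of foreign government bonds by domestic residents 1059.1.)

3662.9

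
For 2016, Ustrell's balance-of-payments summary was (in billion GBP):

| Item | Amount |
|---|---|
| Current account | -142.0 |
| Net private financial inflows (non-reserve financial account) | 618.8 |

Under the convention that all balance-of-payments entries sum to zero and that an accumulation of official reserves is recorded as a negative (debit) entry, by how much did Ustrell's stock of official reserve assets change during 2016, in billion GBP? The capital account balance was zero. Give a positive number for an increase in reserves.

476.8

Official reserve transactions balance = -((-142.0) + 618.8) = -476.8
An accumulation of reserves is recorded as a debit (negative entry), so the change in the stock of reserves is the negative of that balance.
Change in official reserves = -(-476.8) = 476.8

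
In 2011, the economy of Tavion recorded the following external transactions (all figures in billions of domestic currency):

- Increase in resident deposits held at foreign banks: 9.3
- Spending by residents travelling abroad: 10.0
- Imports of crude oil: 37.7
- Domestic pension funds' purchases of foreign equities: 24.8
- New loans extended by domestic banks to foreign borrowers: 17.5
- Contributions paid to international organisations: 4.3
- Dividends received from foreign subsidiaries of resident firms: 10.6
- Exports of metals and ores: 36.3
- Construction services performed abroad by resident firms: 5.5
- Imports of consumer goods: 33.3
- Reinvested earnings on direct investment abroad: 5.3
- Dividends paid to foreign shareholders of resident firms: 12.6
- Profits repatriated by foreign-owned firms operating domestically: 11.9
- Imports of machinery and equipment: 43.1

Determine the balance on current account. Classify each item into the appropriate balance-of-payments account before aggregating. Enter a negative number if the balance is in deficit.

-95.2

Goods: 36.3 - 37.7 - 33.3 - 43.1 = -77.8
Services: -10.0 + 5.5 = -4.5
Primary income: 10.6 + 5.3 - 12.6 - 11.9 = -8.6
Secondary income: -4.3
Current account = (-77.8) + (-4.5) + (-8.6) + (-4.3) = -95.2
(Excluded from the current account — financial account: increase in resident deposits held at foreign banks 9.3, domestic pension funds' purchases of foreign equities 24.8, new loans extended by domestic banks to foreign borrowers 17.5.)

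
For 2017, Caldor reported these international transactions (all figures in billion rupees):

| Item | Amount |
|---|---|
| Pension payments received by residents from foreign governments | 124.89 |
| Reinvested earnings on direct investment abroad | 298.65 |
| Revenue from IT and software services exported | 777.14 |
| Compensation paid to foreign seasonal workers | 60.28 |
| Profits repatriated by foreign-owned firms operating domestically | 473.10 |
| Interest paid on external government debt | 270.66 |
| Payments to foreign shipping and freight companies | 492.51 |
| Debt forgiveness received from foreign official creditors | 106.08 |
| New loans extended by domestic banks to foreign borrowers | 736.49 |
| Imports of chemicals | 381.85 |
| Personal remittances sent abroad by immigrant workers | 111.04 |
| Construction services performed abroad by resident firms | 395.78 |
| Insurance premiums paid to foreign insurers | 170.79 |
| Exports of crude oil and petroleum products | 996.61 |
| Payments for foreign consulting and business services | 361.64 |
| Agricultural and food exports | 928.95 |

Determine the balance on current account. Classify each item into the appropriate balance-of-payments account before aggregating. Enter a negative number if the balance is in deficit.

1200.15

Goods: 996.61 - 381.85 + 928.95 = 1543.71
Services: 777.14 - 492.51 - 170.79 - 361.64 + 395.78 = 147.98
Primary income: 298.65 - 60.28 - 270.66 - 473.10 = -505.39
Secondary income: 124.89 - 111.04 = 13.85
Current account = 1543.71 + 147.98 + (-505.39) + 13.85 = 1200.15
(Excluded from the current account — capital account: debt forgiveness received from foreign official creditors 106.08; financial account: new loans extended by domestic banks to foreign borrowers 736.49.)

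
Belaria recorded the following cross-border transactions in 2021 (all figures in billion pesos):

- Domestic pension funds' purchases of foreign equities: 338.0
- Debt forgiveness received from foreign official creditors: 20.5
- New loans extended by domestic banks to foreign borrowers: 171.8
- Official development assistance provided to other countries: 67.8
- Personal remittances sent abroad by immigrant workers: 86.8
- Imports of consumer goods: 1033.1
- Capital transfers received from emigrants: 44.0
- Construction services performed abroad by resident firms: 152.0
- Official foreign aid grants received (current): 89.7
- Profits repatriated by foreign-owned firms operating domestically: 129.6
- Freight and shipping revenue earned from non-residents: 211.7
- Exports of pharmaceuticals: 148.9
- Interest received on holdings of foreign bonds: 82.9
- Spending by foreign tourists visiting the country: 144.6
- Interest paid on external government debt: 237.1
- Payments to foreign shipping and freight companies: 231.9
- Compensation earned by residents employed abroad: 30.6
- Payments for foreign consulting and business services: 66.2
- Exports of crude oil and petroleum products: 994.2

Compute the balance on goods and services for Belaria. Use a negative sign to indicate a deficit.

320.2

Goods: -1033.1 + 148.9 + 994.2 = 110.0
Services: 211.7 - 231.9 + 152.0 - 66.2 + 144.6 = 210.2
Trade balance = 110.0 + 210.2 = 320.2
(Excluded from the trade balance — financial account: domestic pension funds' purchases of foreign equities 338.0, new loans extended by domestic banks to foreign borrowers 171.8; capital account: debt forgiveness received from foreign official creditors 20.5, capital transfers received from emigrants 44.0; secondary income: official development assistance provided to other countries 67.8, personal remittances sent abroad by immigrant workers 86.8, official foreign aid grants received (current) 89.7; primary income: profits repatriated by foreign-owned firms operating domestically 129.6, interest received on holdings of foreign bonds 82.9, interest paid on external government debt 237.1, compensation earned by residents employed abroad 30.6.)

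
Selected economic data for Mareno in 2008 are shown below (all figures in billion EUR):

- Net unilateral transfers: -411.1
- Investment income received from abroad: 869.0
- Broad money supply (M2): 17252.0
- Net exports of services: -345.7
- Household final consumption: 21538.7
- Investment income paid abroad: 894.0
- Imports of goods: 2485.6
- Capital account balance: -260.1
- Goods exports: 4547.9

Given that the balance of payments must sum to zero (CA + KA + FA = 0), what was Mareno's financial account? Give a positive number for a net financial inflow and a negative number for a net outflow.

Goods balance = 4547.9 - 2485.6 = 2062.3
Services balance = -345.7
Trade balance (goods + services) = 2062.3 + (-345.7) = 1716.6
Net primary income = 869.0 - 894.0 = -25.0
Net secondary income = -411.1
Current account = 1716.6 + (-25.0) + (-411.1) = 1280.5
Financial account = -(1280.5 + (-260.1)) = -1020.4

-1020.4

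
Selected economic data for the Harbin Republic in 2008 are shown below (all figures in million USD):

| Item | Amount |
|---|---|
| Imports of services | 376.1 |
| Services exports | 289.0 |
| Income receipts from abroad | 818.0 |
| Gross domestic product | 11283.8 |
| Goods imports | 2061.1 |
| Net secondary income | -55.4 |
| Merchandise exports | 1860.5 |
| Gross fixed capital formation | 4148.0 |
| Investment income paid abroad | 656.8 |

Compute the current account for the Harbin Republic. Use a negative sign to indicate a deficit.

Goods balance = 1860.5 - 2061.1 = -200.6
Services balance = 289.0 - 376.1 = -87.1
Trade balance (goods + services) = -200.6 + (-87.1) = -287.7
Net primary income = 818.0 - 656.8 = 161.2
Net secondary income = -55.4
Current account = -287.7 + 161.2 + (-55.4) = -181.9

-181.9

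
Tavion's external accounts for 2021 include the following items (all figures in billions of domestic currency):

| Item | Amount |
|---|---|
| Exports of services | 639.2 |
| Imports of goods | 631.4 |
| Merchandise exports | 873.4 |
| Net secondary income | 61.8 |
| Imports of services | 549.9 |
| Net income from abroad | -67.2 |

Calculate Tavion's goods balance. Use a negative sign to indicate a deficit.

242.0

Goods balance = 873.4 - 631.4 = 242.0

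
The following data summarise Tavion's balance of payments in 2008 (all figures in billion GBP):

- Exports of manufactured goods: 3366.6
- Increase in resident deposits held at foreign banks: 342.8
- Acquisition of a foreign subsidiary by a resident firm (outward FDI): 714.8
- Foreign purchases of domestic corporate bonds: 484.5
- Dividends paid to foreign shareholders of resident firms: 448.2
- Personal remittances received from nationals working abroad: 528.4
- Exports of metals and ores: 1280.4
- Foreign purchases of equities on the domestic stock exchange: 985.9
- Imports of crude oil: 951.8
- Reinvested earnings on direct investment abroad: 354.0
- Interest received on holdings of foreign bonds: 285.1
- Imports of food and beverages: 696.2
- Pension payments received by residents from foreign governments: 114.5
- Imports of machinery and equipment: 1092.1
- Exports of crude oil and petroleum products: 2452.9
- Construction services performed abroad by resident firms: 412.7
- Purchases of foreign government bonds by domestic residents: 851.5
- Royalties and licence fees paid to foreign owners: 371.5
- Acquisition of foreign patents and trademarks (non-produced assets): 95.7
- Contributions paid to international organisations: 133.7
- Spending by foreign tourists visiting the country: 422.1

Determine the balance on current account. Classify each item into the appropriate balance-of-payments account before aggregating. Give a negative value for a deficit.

Goods: -951.8 - 1092.1 - 696.2 + 3366.6 + 1280.4 + 2452.9 = 4359.8
Services: 422.1 + 412.7 - 371.5 = 463.3
Primary income: 285.1 + 354.0 - 448.2 = 190.9
Secondary income: -133.7 + 528.4 + 114.5 = 509.2
Current account = 4359.8 + 463.3 + 190.9 + 509.2 = 5523.2
(Excluded from the current account — financial account: increase in resident deposits held at foreign banks 342.8, acquisition of a foreign subsidiary by a resident firm (outward FDI) 714.8, foreign purchases of domestic corporate bonds 484.5, foreign purchases of equities on the domestic stock exchange 985.9, purchases of foreign government bonds by domestic residents 851.5; capital account: acquisition of foreign patents and trademarks (non-produced assets) 95.7.)

5523.2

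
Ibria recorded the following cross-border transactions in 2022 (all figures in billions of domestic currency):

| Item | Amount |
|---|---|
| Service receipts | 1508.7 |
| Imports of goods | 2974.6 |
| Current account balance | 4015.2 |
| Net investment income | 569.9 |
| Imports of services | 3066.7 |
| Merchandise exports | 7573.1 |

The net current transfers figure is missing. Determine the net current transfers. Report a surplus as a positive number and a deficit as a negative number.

404.8

Current account = goods balance + services balance + net primary income + net secondary income
Sum of the known components = 3610.4
Net current transfers = CA - (known components) = 4015.2 - 3610.4 = 404.8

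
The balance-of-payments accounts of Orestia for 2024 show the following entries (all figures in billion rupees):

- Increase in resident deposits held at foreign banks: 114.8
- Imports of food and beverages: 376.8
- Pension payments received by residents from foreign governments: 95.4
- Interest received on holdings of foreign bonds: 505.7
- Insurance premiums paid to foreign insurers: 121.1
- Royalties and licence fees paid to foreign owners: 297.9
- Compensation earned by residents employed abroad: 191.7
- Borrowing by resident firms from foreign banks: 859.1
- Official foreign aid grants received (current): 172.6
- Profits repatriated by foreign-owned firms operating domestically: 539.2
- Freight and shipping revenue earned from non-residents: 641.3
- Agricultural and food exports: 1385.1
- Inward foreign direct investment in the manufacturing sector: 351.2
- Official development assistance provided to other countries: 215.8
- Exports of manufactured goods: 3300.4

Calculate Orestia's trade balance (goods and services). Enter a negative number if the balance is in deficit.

Goods: 3300.4 + 1385.1 - 376.8 = 4308.7
Services: -121.1 - 297.9 + 641.3 = 222.3
Trade balance = 4308.7 + 222.3 = 4531.0
(Excluded from the trade balance — financial account: increase in resident deposits held at foreign banks 114.8, borrowing by resident firms from foreign banks 859.1, inward foreign direct investment in the manufacturing sector 351.2; secondary income: pension payments received by residents from foreign governments 95.4, official foreign aid grants received (current) 172.6, official development assistance provided to other countries 215.8; primary income: interest received on holdings of foreign bonds 505.7, compensation earned by residents employed abroad 191.7, profits repatriated by foreign-owned firms operating domestically 539.2.)

4531.0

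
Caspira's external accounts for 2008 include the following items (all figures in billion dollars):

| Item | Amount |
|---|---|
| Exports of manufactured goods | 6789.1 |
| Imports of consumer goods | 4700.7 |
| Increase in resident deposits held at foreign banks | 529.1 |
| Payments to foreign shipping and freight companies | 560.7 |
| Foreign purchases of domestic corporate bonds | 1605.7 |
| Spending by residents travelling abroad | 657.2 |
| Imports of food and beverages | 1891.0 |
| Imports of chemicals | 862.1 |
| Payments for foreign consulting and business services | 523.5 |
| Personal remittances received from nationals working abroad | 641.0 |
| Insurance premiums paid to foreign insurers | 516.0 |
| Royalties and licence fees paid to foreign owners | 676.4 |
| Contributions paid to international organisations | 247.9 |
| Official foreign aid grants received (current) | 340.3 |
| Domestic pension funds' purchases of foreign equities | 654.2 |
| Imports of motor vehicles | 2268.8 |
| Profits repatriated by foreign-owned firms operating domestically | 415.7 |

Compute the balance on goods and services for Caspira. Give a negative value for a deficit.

Goods: -4700.7 + 6789.1 - 2268.8 - 1891.0 - 862.1 = -2933.5
Services: -516.0 - 676.4 - 560.7 - 657.2 - 523.5 = -2933.8
Trade balance = -2933.5 + (-2933.8) = -5867.3
(Excluded from the trade balance — financial account: increase in resident deposits held at foreign banks 529.1, foreign purchases of domestic corporate bonds 1605.7, domestic pension funds' purchases of foreign equities 654.2; secondary income: personal remittances received from nationals working abroad 641.0, contributions paid to international organisations 247.9, official foreign aid grants received (current) 340.3; primary income: profits repatriated by foreign-owned firms operating domestically 415.7.)

-5867.3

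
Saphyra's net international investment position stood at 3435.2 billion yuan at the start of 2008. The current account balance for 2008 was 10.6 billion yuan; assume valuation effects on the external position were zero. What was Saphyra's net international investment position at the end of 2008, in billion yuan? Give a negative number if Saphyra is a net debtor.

3445.8

With no valuation effects, change in NIIP = current account = 10.6
End-of-year NIIP = 3435.2 + 10.6 = 3445.8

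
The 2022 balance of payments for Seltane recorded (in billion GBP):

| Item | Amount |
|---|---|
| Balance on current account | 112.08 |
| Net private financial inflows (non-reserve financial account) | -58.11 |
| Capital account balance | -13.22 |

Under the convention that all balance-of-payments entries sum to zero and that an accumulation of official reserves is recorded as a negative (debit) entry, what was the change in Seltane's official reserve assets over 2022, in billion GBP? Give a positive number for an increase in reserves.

40.75

Official reserve transactions balance = -(112.08 + (-13.22) + (-58.11)) = -40.75
An accumulation of reserves is recorded as a debit (negative entry), so the change in the stock of reserves is the negative of that balance.
Change in official reserves = -(-40.75) = 40.75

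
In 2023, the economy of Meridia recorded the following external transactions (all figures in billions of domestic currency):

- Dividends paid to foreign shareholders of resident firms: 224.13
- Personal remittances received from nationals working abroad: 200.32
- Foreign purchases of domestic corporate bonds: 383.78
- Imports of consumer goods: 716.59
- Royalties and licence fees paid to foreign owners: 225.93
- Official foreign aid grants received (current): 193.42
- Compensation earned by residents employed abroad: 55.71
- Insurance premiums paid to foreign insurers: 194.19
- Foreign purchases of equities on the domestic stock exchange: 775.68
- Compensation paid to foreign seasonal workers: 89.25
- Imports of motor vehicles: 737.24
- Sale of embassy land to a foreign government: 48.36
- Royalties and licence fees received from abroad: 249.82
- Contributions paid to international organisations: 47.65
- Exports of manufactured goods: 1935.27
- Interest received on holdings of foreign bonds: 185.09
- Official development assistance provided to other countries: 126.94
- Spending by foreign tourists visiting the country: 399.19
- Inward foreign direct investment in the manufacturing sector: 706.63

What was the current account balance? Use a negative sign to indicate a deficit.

Goods: -737.24 + 1935.27 - 716.59 = 481.44
Services: -225.93 + 249.82 + 399.19 - 194.19 = 228.89
Primary income: 185.09 + 55.71 - 224.13 - 89.25 = -72.58
Secondary income: -126.94 + 193.42 - 47.65 + 200.32 = 219.15
Current account = 481.44 + 228.89 + (-72.58) + 219.15 = 856.90
(Excluded from the current account — financial account: foreign purchases of domestic corporate bonds 383.78, foreign purchases of equities on the domestic stock exchange 775.68, inward foreign direct investment in the manufacturing sector 706.63; capital account: sale of embassy land to a foreign government 48.36.)

856.90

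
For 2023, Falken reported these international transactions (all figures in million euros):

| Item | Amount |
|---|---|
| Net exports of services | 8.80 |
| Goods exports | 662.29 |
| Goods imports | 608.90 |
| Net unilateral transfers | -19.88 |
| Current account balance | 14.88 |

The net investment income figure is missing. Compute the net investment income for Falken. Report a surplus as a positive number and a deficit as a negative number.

Current account = goods balance + services balance + net primary income + net secondary income
Sum of the known components = 42.31
Net investment income = CA - (known components) = 14.88 - 42.31 = -27.43

-27.43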